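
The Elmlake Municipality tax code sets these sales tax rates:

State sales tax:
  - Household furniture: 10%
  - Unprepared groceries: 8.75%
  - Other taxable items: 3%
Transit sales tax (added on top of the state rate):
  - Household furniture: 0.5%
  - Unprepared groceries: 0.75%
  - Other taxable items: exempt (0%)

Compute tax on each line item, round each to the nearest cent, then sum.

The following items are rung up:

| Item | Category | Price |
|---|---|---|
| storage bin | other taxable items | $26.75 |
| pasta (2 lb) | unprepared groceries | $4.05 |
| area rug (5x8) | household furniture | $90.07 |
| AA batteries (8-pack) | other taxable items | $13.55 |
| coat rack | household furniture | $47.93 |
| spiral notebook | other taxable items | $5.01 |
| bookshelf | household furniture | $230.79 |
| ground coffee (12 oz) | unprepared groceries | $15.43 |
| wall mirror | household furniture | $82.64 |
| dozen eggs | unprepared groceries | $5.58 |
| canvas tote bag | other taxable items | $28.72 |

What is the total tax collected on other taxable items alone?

Storage bin $26.75: other taxable items → 3% + 0% transit = 3% → $0.80
AA batteries (8-pack) $13.55: other taxable items → 3% + 0% transit = 3% → $0.41
Spiral notebook $5.01: other taxable items → 3% + 0% transit = 3% → $0.15
Canvas tote bag $28.72: other taxable items → 3% + 0% transit = 3% → $0.86
Tax on other taxable items = $0.80 + $0.41 + $0.15 + $0.86 = $2.22

$2.22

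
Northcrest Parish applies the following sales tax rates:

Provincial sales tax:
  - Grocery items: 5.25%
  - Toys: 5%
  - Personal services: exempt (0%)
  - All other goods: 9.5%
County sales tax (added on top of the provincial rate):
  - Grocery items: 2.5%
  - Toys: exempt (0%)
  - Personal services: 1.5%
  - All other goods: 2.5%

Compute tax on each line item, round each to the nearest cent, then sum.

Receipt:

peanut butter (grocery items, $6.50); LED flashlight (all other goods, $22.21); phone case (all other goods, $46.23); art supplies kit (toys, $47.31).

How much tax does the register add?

Peanut butter $6.50: grocery items → 5.25% + 2.5% county = 7.75% → $0.50
LED flashlight $22.21: all other goods → 9.5% + 2.5% county = 12% → $2.67
Phone case $46.23: all other goods → 9.5% + 2.5% county = 12% → $5.55
Art supplies kit $47.31: toys → 5% + 0% county = 5% → $2.37
Total tax = $0.50 + $2.67 + $5.55 + $2.37 = $11.09

$11.09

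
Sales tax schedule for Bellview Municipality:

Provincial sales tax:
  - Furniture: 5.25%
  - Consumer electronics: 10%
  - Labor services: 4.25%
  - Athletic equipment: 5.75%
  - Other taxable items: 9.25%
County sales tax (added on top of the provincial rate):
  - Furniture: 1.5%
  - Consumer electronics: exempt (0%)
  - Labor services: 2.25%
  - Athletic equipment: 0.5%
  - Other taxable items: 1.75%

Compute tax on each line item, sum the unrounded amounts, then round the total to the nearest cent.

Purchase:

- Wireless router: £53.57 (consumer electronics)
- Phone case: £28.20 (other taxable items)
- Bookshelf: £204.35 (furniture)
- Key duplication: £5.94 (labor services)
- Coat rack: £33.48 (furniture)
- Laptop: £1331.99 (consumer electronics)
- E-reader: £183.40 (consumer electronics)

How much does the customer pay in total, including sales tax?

Wireless router £53.57: consumer electronics → 10% + 0% county = 10% → £5.357
Phone case £28.20: other taxable items → 9.25% + 1.75% county = 11% → £3.102
Bookshelf £204.35: furniture → 5.25% + 1.5% county = 6.75% → £13.793625
Key duplication £5.94: labor services → 4.25% + 2.25% county = 6.5% → £0.3861
Coat rack £33.48: furniture → 5.25% + 1.5% county = 6.75% → £2.2599
Laptop £1331.99: consumer electronics → 10% + 0% county = 10% → £133.199
E-reader £183.40: consumer electronics → 10% + 0% county = 10% → £18.34
Subtotal = £1840.93; unrounded tax = £176.437625 → £176.44; total due = £2017.37

£2017.37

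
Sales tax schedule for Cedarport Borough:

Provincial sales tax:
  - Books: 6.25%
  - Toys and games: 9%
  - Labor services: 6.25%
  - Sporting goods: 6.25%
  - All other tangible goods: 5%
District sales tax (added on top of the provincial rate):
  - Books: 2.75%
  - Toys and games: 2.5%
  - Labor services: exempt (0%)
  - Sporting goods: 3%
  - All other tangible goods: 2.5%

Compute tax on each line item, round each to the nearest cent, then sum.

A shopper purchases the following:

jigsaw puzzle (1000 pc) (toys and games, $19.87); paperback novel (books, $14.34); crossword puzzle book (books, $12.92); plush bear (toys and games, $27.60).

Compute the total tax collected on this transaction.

Jigsaw puzzle (1000 pc) $19.87: toys and games → 9% + 2.5% district = 11.5% → $2.29
Paperback novel $14.34: books → 6.25% + 2.75% district = 9% → $1.29
Crossword puzzle book $12.92: books → 6.25% + 2.75% district = 9% → $1.16
Plush bear $27.60: toys and games → 9% + 2.5% district = 11.5% → $3.17
Total tax = $2.29 + $1.29 + $1.16 + $3.17 = $7.91

$7.91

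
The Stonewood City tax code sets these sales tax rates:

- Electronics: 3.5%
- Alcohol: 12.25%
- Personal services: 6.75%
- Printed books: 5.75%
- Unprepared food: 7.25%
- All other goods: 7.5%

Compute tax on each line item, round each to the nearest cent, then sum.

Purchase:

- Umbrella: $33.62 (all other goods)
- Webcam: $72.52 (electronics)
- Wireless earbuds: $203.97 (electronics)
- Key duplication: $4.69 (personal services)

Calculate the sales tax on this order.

$12.52

Umbrella $33.62: all other goods → 7.5% → $2.52
Webcam $72.52: electronics → 3.5% → $2.54
Wireless earbuds $203.97: electronics → 3.5% → $7.14
Key duplication $4.69: personal services → 6.75% → $0.32
Total tax = $2.52 + $2.54 + $7.14 + $0.32 = $12.52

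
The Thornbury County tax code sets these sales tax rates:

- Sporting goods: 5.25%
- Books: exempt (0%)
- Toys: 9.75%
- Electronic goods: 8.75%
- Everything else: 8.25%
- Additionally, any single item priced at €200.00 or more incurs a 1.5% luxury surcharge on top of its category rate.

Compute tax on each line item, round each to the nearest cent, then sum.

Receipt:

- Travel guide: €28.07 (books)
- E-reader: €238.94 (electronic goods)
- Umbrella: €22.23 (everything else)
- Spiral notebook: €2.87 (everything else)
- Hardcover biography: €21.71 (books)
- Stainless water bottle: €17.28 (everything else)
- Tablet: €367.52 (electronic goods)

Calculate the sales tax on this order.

Travel guide €28.07: books → 0% → €0.00
E-reader €238.94: electronic goods → 8.75% + 1.5% surcharge = 10.25% → €24.49
Umbrella €22.23: everything else → 8.25% → €1.83
Spiral notebook €2.87: everything else → 8.25% → €0.24
Hardcover biography €21.71: books → 0% → €0.00
Stainless water bottle €17.28: everything else → 8.25% → €1.43
Tablet €367.52: electronic goods → 8.75% + 1.5% surcharge = 10.25% → €37.67
Total tax = €24.49 + €1.83 + €0.24 + €1.43 + €37.67 = €65.66

€65.66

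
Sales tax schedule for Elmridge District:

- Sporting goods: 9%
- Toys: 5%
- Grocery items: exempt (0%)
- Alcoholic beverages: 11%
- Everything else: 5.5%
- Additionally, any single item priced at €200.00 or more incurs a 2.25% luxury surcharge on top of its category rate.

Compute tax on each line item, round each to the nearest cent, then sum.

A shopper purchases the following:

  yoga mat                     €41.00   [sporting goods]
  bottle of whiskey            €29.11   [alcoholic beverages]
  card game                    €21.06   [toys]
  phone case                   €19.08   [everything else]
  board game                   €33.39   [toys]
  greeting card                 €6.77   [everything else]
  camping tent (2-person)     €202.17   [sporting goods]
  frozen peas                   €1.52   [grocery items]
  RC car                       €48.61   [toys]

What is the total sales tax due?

Yoga mat €41.00: sporting goods → 9% → €3.69
Bottle of whiskey €29.11: alcoholic beverages → 11% → €3.20
Card game €21.06: toys → 5% → €1.05
Phone case €19.08: everything else → 5.5% → €1.05
Board game €33.39: toys → 5% → €1.67
Greeting card €6.77: everything else → 5.5% → €0.37
Camping tent (2-person) €202.17: sporting goods → 9% + 2.25% surcharge = 11.25% → €22.74
Frozen peas €1.52: grocery items → 0% → €0.00
RC car €48.61: toys → 5% → €2.43
Total tax = €3.69 + €3.20 + €1.05 + €1.05 + €1.67 + €0.37 + €22.74 + €2.43 = €36.20

€36.20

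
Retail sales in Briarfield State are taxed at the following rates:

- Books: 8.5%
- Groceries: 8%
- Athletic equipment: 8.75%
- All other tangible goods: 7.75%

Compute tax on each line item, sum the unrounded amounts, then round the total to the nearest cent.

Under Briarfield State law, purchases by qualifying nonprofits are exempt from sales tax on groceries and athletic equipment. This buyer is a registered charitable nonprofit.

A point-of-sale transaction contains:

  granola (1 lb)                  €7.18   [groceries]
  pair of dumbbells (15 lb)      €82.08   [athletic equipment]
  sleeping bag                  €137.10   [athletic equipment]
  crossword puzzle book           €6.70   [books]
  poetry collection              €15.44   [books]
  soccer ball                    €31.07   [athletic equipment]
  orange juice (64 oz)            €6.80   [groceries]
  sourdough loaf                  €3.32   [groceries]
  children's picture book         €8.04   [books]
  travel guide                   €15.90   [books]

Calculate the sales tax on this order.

€3.92

Granola (1 lb) €7.18: groceries, buyer-exempt → 0% → €0.00
Pair of dumbbells (15 lb) €82.08: athletic equipment, buyer-exempt → 0% → €0.00
Sleeping bag €137.10: athletic equipment, buyer-exempt → 0% → €0.00
Crossword puzzle book €6.70: books → 8.5% → €0.5695
Poetry collection €15.44: books → 8.5% → €1.3124
Soccer ball €31.07: athletic equipment, buyer-exempt → 0% → €0.00
Orange juice (64 oz) €6.80: groceries, buyer-exempt → 0% → €0.00
Sourdough loaf €3.32: groceries, buyer-exempt → 0% → €0.00
Children's picture book €8.04: books → 8.5% → €0.6834
Travel guide €15.90: books → 8.5% → €1.3515
Unrounded tax sum = €3.9168 → €3.92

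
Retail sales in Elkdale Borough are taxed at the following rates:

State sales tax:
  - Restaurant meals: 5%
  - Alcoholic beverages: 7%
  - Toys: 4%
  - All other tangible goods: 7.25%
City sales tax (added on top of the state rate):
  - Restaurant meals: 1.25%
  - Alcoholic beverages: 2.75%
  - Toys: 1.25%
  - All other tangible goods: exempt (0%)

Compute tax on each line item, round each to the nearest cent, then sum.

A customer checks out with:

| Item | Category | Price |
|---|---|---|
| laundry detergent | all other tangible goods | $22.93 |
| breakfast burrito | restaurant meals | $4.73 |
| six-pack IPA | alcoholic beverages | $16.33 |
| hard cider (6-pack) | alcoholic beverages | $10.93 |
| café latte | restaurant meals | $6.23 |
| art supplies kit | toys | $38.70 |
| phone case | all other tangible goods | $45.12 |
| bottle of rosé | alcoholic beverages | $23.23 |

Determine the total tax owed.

$12.57

Laundry detergent $22.93: all other tangible goods → 7.25% + 0% city = 7.25% → $1.66
Breakfast burrito $4.73: restaurant meals → 5% + 1.25% city = 6.25% → $0.30
Six-pack IPA $16.33: alcoholic beverages → 7% + 2.75% city = 9.75% → $1.59
Hard cider (6-pack) $10.93: alcoholic beverages → 7% + 2.75% city = 9.75% → $1.07
Café latte $6.23: restaurant meals → 5% + 1.25% city = 6.25% → $0.39
Art supplies kit $38.70: toys → 4% + 1.25% city = 5.25% → $2.03
Phone case $45.12: all other tangible goods → 7.25% + 0% city = 7.25% → $3.27
Bottle of rosé $23.23: alcoholic beverages → 7% + 2.75% city = 9.75% → $2.26
Total tax = $1.66 + $0.30 + $1.59 + $1.07 + $0.39 + $2.03 + $3.27 + $2.26 = $12.57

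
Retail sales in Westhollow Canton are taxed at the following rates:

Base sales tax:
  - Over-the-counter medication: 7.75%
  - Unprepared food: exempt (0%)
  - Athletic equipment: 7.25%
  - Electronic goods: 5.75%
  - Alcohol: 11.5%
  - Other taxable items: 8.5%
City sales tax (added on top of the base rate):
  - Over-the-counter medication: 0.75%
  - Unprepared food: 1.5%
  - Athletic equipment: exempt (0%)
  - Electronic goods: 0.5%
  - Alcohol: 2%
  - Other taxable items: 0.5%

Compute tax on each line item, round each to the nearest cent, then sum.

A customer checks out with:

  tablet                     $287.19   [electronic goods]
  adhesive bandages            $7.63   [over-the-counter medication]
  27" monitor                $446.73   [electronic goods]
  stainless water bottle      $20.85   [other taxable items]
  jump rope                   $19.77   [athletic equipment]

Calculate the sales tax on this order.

Tablet $287.19: electronic goods → 5.75% + 0.5% city = 6.25% → $17.95
Adhesive bandages $7.63: over-the-counter medication → 7.75% + 0.75% city = 8.5% → $0.65
27" monitor $446.73: electronic goods → 5.75% + 0.5% city = 6.25% → $27.92
Stainless water bottle $20.85: other taxable items → 8.5% + 0.5% city = 9% → $1.88
Jump rope $19.77: athletic equipment → 7.25% + 0% city = 7.25% → $1.43
Total tax = $17.95 + $0.65 + $27.92 + $1.88 + $1.43 = $49.83

$49.83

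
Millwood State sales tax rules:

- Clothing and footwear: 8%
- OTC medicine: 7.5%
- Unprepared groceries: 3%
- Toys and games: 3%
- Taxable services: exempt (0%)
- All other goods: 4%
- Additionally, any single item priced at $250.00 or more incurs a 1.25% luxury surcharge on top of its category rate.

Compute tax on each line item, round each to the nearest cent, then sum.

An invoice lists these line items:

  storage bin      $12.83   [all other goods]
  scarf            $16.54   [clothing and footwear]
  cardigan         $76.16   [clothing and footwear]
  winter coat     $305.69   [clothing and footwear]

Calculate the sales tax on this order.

$36.20

Storage bin $12.83: all other goods → 4% → $0.51
Scarf $16.54: clothing and footwear → 8% → $1.32
Cardigan $76.16: clothing and footwear → 8% → $6.09
Winter coat $305.69: clothing and footwear → 8% + 1.25% surcharge = 9.25% → $28.28
Total tax = $0.51 + $1.32 + $6.09 + $28.28 = $36.20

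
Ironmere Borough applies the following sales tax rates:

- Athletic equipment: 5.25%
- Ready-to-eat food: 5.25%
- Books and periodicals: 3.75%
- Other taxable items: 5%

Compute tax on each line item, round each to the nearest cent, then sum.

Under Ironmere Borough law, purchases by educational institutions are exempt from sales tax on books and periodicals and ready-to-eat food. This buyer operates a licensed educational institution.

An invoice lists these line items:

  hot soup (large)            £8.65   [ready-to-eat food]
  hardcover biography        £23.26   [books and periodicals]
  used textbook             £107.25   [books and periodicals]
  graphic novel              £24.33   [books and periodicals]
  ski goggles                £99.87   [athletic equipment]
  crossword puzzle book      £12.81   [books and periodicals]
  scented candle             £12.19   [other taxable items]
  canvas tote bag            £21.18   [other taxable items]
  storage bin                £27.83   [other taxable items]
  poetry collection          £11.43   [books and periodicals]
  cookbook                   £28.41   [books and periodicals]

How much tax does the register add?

Hot soup (large) £8.65: ready-to-eat food, buyer-exempt → 0% → £0.00
Hardcover biography £23.26: books and periodicals, buyer-exempt → 0% → £0.00
Used textbook £107.25: books and periodicals, buyer-exempt → 0% → £0.00
Graphic novel £24.33: books and periodicals, buyer-exempt → 0% → £0.00
Ski goggles £99.87: athletic equipment → 5.25% → £5.24
Crossword puzzle book £12.81: books and periodicals, buyer-exempt → 0% → £0.00
Scented candle £12.19: other taxable items → 5% → £0.61
Canvas tote bag £21.18: other taxable items → 5% → £1.06
Storage bin £27.83: other taxable items → 5% → £1.39
Poetry collection £11.43: books and periodicals, buyer-exempt → 0% → £0.00
Cookbook £28.41: books and periodicals, buyer-exempt → 0% → £0.00
Total tax = £5.24 + £0.61 + £1.06 + £1.39 = £8.30

£8.30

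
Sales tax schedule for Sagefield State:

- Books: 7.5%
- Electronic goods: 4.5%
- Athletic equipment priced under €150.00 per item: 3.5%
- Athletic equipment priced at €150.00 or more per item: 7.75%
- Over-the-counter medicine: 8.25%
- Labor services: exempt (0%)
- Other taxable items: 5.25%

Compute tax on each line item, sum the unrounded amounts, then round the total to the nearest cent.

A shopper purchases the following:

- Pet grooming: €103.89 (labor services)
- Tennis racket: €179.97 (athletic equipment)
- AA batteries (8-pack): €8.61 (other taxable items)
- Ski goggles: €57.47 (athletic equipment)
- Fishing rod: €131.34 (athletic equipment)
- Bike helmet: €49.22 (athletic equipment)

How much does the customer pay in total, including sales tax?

€553.23

Pet grooming €103.89: labor services → 0% → €0.00
Tennis racket €179.97: athletic equipment, €150.00 or more → 7.75% → €13.947675
AA batteries (8-pack) €8.61: other taxable items → 5.25% → €0.452025
Ski goggles €57.47: athletic equipment, under €150.00 → 3.5% → €2.01145
Fishing rod €131.34: athletic equipment, under €150.00 → 3.5% → €4.5969
Bike helmet €49.22: athletic equipment, under €150.00 → 3.5% → €1.7227
Subtotal = €530.50; unrounded tax = €22.73075 → €22.73; total due = €553.23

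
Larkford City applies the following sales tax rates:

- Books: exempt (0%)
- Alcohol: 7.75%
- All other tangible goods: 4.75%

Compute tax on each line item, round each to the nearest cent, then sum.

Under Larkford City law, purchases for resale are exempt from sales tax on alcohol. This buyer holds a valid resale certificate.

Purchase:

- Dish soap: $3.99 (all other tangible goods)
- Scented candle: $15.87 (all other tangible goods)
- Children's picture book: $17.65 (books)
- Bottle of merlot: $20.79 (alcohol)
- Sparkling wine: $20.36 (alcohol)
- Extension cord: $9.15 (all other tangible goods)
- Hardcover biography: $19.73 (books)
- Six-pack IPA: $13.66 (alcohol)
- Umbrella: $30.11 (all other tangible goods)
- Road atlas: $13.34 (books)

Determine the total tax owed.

Dish soap $3.99: all other tangible goods → 4.75% → $0.19
Scented candle $15.87: all other tangible goods → 4.75% → $0.75
Children's picture book $17.65: books → 0% → $0.00
Bottle of merlot $20.79: alcohol, buyer-exempt → 0% → $0.00
Sparkling wine $20.36: alcohol, buyer-exempt → 0% → $0.00
Extension cord $9.15: all other tangible goods → 4.75% → $0.43
Hardcover biography $19.73: books → 0% → $0.00
Six-pack IPA $13.66: alcohol, buyer-exempt → 0% → $0.00
Umbrella $30.11: all other tangible goods → 4.75% → $1.43
Road atlas $13.34: books → 0% → $0.00
Total tax = $0.19 + $0.75 + $0.43 + $1.43 = $2.80

$2.80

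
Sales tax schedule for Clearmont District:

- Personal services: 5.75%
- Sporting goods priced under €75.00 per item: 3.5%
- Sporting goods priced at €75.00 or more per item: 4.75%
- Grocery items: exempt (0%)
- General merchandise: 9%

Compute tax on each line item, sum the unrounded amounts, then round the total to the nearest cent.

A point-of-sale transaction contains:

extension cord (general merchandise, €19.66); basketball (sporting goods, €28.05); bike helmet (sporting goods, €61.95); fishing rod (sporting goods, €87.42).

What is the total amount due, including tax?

€206.15

Extension cord €19.66: general merchandise → 9% → €1.7694
Basketball €28.05: sporting goods, under €75.00 → 3.5% → €0.98175
Bike helmet €61.95: sporting goods, under €75.00 → 3.5% → €2.16825
Fishing rod €87.42: sporting goods, €75.00 or more → 4.75% → €4.15245
Subtotal = €197.08; unrounded tax = €9.07185 → €9.07; total due = €206.15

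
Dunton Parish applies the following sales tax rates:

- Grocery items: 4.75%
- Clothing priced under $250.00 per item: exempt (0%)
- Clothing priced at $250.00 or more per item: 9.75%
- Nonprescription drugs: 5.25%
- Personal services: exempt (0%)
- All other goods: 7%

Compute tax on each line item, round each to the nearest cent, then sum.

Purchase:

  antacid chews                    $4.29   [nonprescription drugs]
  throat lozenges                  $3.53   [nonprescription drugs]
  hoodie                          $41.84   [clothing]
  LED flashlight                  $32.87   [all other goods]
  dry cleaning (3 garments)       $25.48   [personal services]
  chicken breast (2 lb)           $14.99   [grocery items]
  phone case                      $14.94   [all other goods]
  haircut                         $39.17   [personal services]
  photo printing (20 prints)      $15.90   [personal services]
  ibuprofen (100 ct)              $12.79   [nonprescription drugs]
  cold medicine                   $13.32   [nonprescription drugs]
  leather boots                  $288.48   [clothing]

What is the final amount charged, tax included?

Antacid chews $4.29: nonprescription drugs → 5.25% → $0.23
Throat lozenges $3.53: nonprescription drugs → 5.25% → $0.19
Hoodie $41.84: clothing, under $250.00 → 0% → $0.00
LED flashlight $32.87: all other goods → 7% → $2.30
Dry cleaning (3 garments) $25.48: personal services → 0% → $0.00
Chicken breast (2 lb) $14.99: grocery items → 4.75% → $0.71
Phone case $14.94: all other goods → 7% → $1.05
Haircut $39.17: personal services → 0% → $0.00
Photo printing (20 prints) $15.90: personal services → 0% → $0.00
Ibuprofen (100 ct) $12.79: nonprescription drugs → 5.25% → $0.67
Cold medicine $13.32: nonprescription drugs → 5.25% → $0.70
Leather boots $288.48: clothing, $250.00 or more → 9.75% → $28.13
Subtotal = $507.60; tax = $33.98; total due = $541.58

$541.58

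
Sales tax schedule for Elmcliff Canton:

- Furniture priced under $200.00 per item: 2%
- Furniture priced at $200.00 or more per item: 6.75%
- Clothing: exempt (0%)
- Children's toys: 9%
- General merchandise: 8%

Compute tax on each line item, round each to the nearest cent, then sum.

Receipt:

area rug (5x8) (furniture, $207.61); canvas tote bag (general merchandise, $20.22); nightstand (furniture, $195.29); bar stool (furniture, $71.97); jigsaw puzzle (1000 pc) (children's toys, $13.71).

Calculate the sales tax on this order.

$22.21

Area rug (5x8) $207.61: furniture, $200.00 or more → 6.75% → $14.01
Canvas tote bag $20.22: general merchandise → 8% → $1.62
Nightstand $195.29: furniture, under $200.00 → 2% → $3.91
Bar stool $71.97: furniture, under $200.00 → 2% → $1.44
Jigsaw puzzle (1000 pc) $13.71: children's toys → 9% → $1.23
Total tax = $14.01 + $1.62 + $3.91 + $1.44 + $1.23 = $22.21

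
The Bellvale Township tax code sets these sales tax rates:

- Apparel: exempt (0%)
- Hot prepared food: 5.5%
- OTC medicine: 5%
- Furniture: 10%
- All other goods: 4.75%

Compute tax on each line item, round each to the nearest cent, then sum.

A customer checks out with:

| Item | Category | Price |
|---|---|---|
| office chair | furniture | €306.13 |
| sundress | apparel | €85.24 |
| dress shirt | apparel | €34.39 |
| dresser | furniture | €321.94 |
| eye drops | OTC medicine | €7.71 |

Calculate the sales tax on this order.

Office chair €306.13: furniture → 10% → €30.61
Sundress €85.24: apparel → 0% → €0.00
Dress shirt €34.39: apparel → 0% → €0.00
Dresser €321.94: furniture → 10% → €32.19
Eye drops €7.71: OTC medicine → 5% → €0.39
Total tax = €30.61 + €32.19 + €0.39 = €63.19

€63.19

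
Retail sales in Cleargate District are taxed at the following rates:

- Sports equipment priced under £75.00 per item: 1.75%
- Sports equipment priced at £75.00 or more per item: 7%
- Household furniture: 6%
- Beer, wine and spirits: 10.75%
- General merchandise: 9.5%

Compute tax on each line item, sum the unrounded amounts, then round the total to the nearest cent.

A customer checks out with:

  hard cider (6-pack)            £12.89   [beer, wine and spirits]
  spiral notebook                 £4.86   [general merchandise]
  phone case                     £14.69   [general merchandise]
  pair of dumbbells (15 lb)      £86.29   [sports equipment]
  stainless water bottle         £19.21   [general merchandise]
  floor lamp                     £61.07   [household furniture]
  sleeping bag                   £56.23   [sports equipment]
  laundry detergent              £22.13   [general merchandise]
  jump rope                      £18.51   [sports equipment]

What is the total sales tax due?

Hard cider (6-pack) £12.89: beer, wine and spirits → 10.75% → £1.385675
Spiral notebook £4.86: general merchandise → 9.5% → £0.4617
Phone case £14.69: general merchandise → 9.5% → £1.39555
Pair of dumbbells (15 lb) £86.29: sports equipment, £75.00 or more → 7% → £6.0403
Stainless water bottle £19.21: general merchandise → 9.5% → £1.82495
Floor lamp £61.07: household furniture → 6% → £3.6642
Sleeping bag £56.23: sports equipment, under £75.00 → 1.75% → £0.984025
Laundry detergent £22.13: general merchandise → 9.5% → £2.10235
Jump rope £18.51: sports equipment, under £75.00 → 1.75% → £0.323925
Unrounded tax sum = £18.182675 → £18.18

£18.18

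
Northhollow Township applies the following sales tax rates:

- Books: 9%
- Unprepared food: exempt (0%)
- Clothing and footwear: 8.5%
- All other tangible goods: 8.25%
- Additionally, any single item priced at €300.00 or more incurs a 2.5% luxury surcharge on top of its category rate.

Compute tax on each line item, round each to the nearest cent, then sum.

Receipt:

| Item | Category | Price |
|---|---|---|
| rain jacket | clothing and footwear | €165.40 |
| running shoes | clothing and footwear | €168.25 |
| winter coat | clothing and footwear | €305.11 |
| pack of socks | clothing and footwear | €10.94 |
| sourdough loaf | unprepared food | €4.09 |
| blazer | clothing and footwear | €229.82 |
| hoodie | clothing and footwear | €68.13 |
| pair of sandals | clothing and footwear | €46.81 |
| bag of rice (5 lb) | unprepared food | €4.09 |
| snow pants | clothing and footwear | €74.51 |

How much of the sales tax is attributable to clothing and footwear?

Rain jacket €165.40: clothing and footwear → 8.5% → €14.06
Running shoes €168.25: clothing and footwear → 8.5% → €14.30
Winter coat €305.11: clothing and footwear → 8.5% + 2.5% surcharge = 11% → €33.56
Pack of socks €10.94: clothing and footwear → 8.5% → €0.93
Blazer €229.82: clothing and footwear → 8.5% → €19.53
Hoodie €68.13: clothing and footwear → 8.5% → €5.79
Pair of sandals €46.81: clothing and footwear → 8.5% → €3.98
Snow pants €74.51: clothing and footwear → 8.5% → €6.33
Tax on clothing and footwear = €14.06 + €14.30 + €33.56 + €0.93 + €19.53 + €5.79 + €3.98 + €6.33 = €98.48

€98.48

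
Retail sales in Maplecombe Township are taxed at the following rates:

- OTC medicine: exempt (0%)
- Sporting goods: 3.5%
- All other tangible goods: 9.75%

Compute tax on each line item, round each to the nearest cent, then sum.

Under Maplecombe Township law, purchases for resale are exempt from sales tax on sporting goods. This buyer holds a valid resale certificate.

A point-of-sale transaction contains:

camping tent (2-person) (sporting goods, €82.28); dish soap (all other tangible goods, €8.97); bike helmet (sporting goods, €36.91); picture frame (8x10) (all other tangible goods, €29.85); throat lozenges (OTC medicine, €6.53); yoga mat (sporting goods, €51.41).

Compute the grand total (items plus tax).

€219.73

Camping tent (2-person) €82.28: sporting goods, buyer-exempt → 0% → €0.00
Dish soap €8.97: all other tangible goods → 9.75% → €0.87
Bike helmet €36.91: sporting goods, buyer-exempt → 0% → €0.00
Picture frame (8x10) €29.85: all other tangible goods → 9.75% → €2.91
Throat lozenges €6.53: OTC medicine → 0% → €0.00
Yoga mat €51.41: sporting goods, buyer-exempt → 0% → €0.00
Subtotal = €215.95; tax = €3.78; total due = €219.73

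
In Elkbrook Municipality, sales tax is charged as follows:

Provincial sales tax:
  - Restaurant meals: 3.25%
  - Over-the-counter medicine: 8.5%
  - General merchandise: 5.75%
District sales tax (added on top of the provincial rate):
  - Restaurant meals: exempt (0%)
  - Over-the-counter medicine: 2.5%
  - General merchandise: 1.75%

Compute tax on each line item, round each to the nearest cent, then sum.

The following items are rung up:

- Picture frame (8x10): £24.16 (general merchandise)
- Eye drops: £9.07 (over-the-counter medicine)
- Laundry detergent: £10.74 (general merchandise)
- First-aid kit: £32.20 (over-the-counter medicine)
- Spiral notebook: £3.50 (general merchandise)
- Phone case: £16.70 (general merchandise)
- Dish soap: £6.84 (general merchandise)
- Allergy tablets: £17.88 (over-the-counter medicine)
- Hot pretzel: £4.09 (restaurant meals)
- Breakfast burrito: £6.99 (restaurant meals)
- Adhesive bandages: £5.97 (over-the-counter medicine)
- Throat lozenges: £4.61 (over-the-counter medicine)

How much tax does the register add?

Picture frame (8x10) £24.16: general merchandise → 5.75% + 1.75% district = 7.5% → £1.81
Eye drops £9.07: over-the-counter medicine → 8.5% + 2.5% district = 11% → £1.00
Laundry detergent £10.74: general merchandise → 5.75% + 1.75% district = 7.5% → £0.81
First-aid kit £32.20: over-the-counter medicine → 8.5% + 2.5% district = 11% → £3.54
Spiral notebook £3.50: general merchandise → 5.75% + 1.75% district = 7.5% → £0.26
Phone case £16.70: general merchandise → 5.75% + 1.75% district = 7.5% → £1.25
Dish soap £6.84: general merchandise → 5.75% + 1.75% district = 7.5% → £0.51
Allergy tablets £17.88: over-the-counter medicine → 8.5% + 2.5% district = 11% → £1.97
Hot pretzel £4.09: restaurant meals → 3.25% + 0% district = 3.25% → £0.13
Breakfast burrito £6.99: restaurant meals → 3.25% + 0% district = 3.25% → £0.23
Adhesive bandages £5.97: over-the-counter medicine → 8.5% + 2.5% district = 11% → £0.66
Throat lozenges £4.61: over-the-counter medicine → 8.5% + 2.5% district = 11% → £0.51
Total tax = £1.81 + £1.00 + £0.81 + £3.54 + £0.26 + £1.25 + £0.51 + £1.97 + £0.13 + £0.23 + £0.66 + £0.51 = £12.68

£12.68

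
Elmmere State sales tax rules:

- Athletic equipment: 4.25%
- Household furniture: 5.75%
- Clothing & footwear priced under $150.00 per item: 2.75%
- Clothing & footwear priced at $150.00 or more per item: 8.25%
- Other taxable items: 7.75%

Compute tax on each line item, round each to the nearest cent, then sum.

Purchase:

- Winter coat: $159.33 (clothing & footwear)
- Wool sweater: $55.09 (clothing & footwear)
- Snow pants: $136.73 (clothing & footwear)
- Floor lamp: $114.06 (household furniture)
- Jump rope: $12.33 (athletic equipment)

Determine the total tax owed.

$25.49

Winter coat $159.33: clothing & footwear, $150.00 or more → 8.25% → $13.14
Wool sweater $55.09: clothing & footwear, under $150.00 → 2.75% → $1.51
Snow pants $136.73: clothing & footwear, under $150.00 → 2.75% → $3.76
Floor lamp $114.06: household furniture → 5.75% → $6.56
Jump rope $12.33: athletic equipment → 4.25% → $0.52
Total tax = $13.14 + $1.51 + $3.76 + $6.56 + $0.52 = $25.49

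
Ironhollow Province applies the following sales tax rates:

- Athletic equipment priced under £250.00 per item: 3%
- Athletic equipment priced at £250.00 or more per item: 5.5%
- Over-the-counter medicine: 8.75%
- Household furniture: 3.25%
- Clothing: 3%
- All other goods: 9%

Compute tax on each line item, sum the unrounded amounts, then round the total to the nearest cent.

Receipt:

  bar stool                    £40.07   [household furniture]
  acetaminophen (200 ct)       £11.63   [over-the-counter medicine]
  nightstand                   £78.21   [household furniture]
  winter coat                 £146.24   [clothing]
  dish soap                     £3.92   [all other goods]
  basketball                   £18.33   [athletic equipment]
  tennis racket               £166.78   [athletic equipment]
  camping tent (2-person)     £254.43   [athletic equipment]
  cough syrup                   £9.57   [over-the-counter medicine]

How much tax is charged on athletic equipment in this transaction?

Basketball £18.33: athletic equipment, under £250.00 → 3% → £0.5499
Tennis racket £166.78: athletic equipment, under £250.00 → 3% → £5.0034
Camping tent (2-person) £254.43: athletic equipment, £250.00 or more → 5.5% → £13.99365
Tax on athletic equipment: unrounded sum = £19.54695 → £19.55

£19.55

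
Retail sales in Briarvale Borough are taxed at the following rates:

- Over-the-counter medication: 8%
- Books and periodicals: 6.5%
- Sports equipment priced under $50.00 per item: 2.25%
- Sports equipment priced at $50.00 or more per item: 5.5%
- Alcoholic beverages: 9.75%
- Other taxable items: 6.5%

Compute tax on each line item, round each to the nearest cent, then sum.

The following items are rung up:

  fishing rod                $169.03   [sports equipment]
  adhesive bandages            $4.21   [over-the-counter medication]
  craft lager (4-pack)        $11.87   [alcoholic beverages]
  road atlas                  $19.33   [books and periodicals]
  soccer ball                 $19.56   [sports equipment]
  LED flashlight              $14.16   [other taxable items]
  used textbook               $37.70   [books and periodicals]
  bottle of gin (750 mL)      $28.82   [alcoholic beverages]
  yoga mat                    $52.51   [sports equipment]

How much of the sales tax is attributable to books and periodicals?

$3.71

Road atlas $19.33: books and periodicals → 6.5% → $1.26
Used textbook $37.70: books and periodicals → 6.5% → $2.45
Tax on books and periodicals = $1.26 + $2.45 = $3.71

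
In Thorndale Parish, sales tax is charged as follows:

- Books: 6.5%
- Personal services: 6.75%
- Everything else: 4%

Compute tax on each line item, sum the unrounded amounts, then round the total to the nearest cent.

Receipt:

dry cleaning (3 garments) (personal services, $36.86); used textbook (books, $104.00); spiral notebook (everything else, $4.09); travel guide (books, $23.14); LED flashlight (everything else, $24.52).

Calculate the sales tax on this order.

$11.90

Dry cleaning (3 garments) $36.86: personal services → 6.75% → $2.48805
Used textbook $104.00: books → 6.5% → $6.76
Spiral notebook $4.09: everything else → 4% → $0.1636
Travel guide $23.14: books → 6.5% → $1.5041
LED flashlight $24.52: everything else → 4% → $0.9808
Unrounded tax sum = $11.89655 → $11.90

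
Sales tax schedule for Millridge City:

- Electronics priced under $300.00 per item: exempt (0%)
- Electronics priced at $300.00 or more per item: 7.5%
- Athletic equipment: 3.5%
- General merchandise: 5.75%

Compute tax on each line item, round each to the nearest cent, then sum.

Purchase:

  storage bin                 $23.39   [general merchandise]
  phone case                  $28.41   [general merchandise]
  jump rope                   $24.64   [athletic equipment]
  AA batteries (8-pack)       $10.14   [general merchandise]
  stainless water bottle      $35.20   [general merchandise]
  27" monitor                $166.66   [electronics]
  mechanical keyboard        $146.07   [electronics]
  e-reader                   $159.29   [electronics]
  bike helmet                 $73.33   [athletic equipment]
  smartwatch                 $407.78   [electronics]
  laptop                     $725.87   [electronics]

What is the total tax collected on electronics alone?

27" monitor $166.66: electronics, under $300.00 → 0% → $0.00
Mechanical keyboard $146.07: electronics, under $300.00 → 0% → $0.00
E-reader $159.29: electronics, under $300.00 → 0% → $0.00
Smartwatch $407.78: electronics, $300.00 or more → 7.5% → $30.58
Laptop $725.87: electronics, $300.00 or more → 7.5% → $54.44
Tax on electronics = $0.00 + $0.00 + $0.00 + $30.58 + $54.44 = $85.02

$85.02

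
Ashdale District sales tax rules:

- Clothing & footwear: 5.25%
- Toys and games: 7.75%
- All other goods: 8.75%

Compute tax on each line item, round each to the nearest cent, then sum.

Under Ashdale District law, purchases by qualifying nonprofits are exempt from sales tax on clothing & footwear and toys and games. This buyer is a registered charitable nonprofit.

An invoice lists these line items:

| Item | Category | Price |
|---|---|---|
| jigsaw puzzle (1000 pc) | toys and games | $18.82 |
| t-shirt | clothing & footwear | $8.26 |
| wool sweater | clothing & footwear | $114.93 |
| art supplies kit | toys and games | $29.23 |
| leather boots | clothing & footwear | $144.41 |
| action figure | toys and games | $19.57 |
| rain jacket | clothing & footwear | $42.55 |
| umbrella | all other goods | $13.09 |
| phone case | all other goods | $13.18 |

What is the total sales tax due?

Jigsaw puzzle (1000 pc) $18.82: toys and games, buyer-exempt → 0% → $0.00
T-shirt $8.26: clothing & footwear, buyer-exempt → 0% → $0.00
Wool sweater $114.93: clothing & footwear, buyer-exempt → 0% → $0.00
Art supplies kit $29.23: toys and games, buyer-exempt → 0% → $0.00
Leather boots $144.41: clothing & footwear, buyer-exempt → 0% → $0.00
Action figure $19.57: toys and games, buyer-exempt → 0% → $0.00
Rain jacket $42.55: clothing & footwear, buyer-exempt → 0% → $0.00
Umbrella $13.09: all other goods → 8.75% → $1.15
Phone case $13.18: all other goods → 8.75% → $1.15
Total tax = $1.15 + $1.15 = $2.30

$2.30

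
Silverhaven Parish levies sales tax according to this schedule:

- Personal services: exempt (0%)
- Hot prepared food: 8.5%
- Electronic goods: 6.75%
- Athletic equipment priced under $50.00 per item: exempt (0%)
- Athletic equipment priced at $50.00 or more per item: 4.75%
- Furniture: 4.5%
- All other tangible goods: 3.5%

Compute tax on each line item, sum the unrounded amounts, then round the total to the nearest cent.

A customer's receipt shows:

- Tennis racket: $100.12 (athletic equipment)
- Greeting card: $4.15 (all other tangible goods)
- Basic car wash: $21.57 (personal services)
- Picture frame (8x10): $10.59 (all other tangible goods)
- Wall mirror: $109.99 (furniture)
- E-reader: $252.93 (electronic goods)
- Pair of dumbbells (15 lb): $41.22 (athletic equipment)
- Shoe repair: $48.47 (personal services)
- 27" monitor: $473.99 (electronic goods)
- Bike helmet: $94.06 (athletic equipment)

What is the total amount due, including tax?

$1220.85

Tennis racket $100.12: athletic equipment, $50.00 or more → 4.75% → $4.7557
Greeting card $4.15: all other tangible goods → 3.5% → $0.14525
Basic car wash $21.57: personal services → 0% → $0.00
Picture frame (8x10) $10.59: all other tangible goods → 3.5% → $0.37065
Wall mirror $109.99: furniture → 4.5% → $4.94955
E-reader $252.93: electronic goods → 6.75% → $17.072775
Pair of dumbbells (15 lb) $41.22: athletic equipment, under $50.00 → 0% → $0.00
Shoe repair $48.47: personal services → 0% → $0.00
27" monitor $473.99: electronic goods → 6.75% → $31.994325
Bike helmet $94.06: athletic equipment, $50.00 or more → 4.75% → $4.46785
Subtotal = $1157.09; unrounded tax = $63.7561 → $63.76; total due = $1220.85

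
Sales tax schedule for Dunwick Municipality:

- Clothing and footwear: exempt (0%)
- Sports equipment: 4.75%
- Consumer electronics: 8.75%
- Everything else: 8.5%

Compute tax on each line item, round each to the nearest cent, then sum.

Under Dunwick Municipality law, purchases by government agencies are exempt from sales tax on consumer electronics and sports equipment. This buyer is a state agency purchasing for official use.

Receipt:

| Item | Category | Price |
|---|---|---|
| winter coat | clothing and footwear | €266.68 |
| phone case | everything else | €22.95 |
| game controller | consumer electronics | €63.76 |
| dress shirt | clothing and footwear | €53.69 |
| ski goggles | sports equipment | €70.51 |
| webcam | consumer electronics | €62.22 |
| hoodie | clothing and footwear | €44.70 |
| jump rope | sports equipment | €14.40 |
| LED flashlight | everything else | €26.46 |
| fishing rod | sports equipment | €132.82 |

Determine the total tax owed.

Winter coat €266.68: clothing and footwear → 0% → €0.00
Phone case €22.95: everything else → 8.5% → €1.95
Game controller €63.76: consumer electronics, buyer-exempt → 0% → €0.00
Dress shirt €53.69: clothing and footwear → 0% → €0.00
Ski goggles €70.51: sports equipment, buyer-exempt → 0% → €0.00
Webcam €62.22: consumer electronics, buyer-exempt → 0% → €0.00
Hoodie €44.70: clothing and footwear → 0% → €0.00
Jump rope €14.40: sports equipment, buyer-exempt → 0% → €0.00
LED flashlight €26.46: everything else → 8.5% → €2.25
Fishing rod €132.82: sports equipment, buyer-exempt → 0% → €0.00
Total tax = €1.95 + €2.25 = €4.20

€4.20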